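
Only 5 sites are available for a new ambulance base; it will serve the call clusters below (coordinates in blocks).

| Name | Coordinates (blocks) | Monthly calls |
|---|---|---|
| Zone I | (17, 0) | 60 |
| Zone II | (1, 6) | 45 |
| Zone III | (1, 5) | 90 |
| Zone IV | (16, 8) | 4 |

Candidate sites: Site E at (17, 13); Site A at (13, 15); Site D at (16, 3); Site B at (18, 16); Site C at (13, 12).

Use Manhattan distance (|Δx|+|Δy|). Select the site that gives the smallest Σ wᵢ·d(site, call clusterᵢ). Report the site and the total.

Site D, total 2600 blocks

Total weighted distance at each candidate:
  Site E (17, 13): total = 3999
  Site A (13, 15): total = 4105
  Site D (16, 3): total = 2600
  Site B (18, 16): total = 4795
  Site C (13, 12): total = 3508
Minimum is at Site D with total 2600 blocks.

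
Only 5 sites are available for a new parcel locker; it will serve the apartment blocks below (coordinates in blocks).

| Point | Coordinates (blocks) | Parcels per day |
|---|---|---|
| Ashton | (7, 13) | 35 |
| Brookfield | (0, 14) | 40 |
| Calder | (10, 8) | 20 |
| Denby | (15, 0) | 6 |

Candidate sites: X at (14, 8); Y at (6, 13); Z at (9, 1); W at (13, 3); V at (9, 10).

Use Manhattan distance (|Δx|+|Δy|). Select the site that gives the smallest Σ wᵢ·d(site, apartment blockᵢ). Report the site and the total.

Y, total 627 blocks

Total weighted distance at each candidate:
  X (14, 8): total = 1354
  Y (6, 13): total = 627
  Z (9, 1): total = 1572
  W (13, 3): total = 1710
  V (9, 10): total = 851
Minimum is at Y with total 627 blocks.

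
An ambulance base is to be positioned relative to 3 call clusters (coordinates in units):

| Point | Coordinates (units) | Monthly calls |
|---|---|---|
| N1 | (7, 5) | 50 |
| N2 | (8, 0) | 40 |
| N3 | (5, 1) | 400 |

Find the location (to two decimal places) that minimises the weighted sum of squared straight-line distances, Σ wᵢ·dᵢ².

(5.45, 1.33)

The minimiser of Σwᵢ‖p−pᵢ‖² is the weighted centroid p* = (Σwᵢpᵢ)/(Σwᵢ).
Σwᵢ = 490.
Σwᵢxᵢ = 50·7 + 40·8 + 400·5 = 2670.
Σwᵢyᵢ = 50·5 + 40·0 + 400·1 = 650.
x* = 2670/490 = 5.45, y* = 650/490 = 1.33.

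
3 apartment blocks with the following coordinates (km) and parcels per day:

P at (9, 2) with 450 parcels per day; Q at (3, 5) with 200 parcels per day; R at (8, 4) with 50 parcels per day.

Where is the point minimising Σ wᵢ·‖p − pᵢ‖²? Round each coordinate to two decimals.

(7.21, 3.00)

The minimiser of Σwᵢ‖p−pᵢ‖² is the weighted centroid p* = (Σwᵢpᵢ)/(Σwᵢ).
Σwᵢ = 700.
Σwᵢxᵢ = 450·9 + 200·3 + 50·8 = 5050.
Σwᵢyᵢ = 450·2 + 200·5 + 50·4 = 2100.
x* = 5050/700 = 7.21, y* = 2100/700 = 3.00.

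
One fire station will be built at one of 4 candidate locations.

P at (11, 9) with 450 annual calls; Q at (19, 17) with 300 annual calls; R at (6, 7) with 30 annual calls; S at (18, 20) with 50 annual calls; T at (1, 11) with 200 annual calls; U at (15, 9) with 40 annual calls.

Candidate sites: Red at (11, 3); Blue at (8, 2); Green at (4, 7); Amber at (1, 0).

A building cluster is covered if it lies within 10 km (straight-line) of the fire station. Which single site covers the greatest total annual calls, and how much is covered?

Coverage radius r = 10 km; a point is covered iff (Δx)²+(Δy)² ≤ 10² = 100.
  Red (11, 3): covers {P, R, U} → 520
  Blue (8, 2): covers {P, R, U} → 520
  Green (4, 7): covers {P, R, T} → 680
  Amber (1, 0): covers {R} → 30
Maximum coverage at Green: 680 annual calls.

Green, covering 680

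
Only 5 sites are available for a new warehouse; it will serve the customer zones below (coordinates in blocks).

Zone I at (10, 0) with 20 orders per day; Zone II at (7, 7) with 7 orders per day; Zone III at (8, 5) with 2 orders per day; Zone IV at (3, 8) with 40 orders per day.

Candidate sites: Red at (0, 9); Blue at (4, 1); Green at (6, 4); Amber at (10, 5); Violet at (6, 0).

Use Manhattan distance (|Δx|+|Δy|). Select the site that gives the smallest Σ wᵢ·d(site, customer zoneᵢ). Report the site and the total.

Green, total 474 blocks

Total weighted distance at each candidate:
  Red (0, 9): total = 627
  Blue (4, 1): total = 539
  Green (6, 4): total = 474
  Amber (10, 5): total = 539
  Violet (6, 0): total = 590
Minimum is at Green with total 474 blocks.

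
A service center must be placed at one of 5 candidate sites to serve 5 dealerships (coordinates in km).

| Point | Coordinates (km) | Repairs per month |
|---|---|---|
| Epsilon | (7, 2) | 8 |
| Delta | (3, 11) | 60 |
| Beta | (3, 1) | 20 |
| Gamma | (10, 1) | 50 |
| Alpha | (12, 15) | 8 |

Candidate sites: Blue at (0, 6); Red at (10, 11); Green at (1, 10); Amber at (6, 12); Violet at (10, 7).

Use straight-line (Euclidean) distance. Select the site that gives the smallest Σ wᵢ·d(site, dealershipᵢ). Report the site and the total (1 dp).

Violet, total 1080.7 km

Total weighted distance at each candidate:
  Blue (0, 6): total = 1210.0
  Red (10, 11): total = 1275.8
  Green (1, 10): total = 1131.6
  Amber (6, 12): total = 1137.1
  Violet (10, 7): total = 1080.7
Minimum is at Violet with total 1080.7 km.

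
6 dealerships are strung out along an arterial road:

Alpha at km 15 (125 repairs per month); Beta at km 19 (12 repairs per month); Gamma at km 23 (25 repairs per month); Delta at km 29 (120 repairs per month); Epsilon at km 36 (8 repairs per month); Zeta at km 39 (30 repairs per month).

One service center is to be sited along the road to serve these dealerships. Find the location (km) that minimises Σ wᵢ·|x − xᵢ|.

x = 23

For a sum of weighted absolute distances on a line, the optimum is the weighted median (not the mean). Total weight W = 320; half-weight = 160.
Sort by position and accumulate weight:
  km 15 (Alpha, w=125) → cum 125
  km 19 (Beta, w=12) → cum 137
  km 23 (Gamma, w=25) → cum 162  ≥ 160 → median here
  km 29 (Delta, w=120) → cum 282
  km 36 (Epsilon, w=8) → cum 290
  km 39 (Zeta, w=30) → cum 320
Optimal location: km 23.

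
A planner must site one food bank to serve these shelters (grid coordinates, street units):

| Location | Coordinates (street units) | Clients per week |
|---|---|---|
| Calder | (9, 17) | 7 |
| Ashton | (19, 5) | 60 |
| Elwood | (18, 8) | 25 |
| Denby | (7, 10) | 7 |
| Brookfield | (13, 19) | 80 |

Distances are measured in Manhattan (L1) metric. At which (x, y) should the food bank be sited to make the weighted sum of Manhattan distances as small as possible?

(13, 10)

Manhattan distance separates: Σwᵢ(|x−xᵢ|+|y−yᵢ|) = Σwᵢ|x−xᵢ| + Σwᵢ|y−yᵢ|, so x and y are optimised independently as 1-D weighted medians.
Total weight W = 179; half = 89.5.
x-coordinate, sorted with cumulative weight:
  x=7 (Denby, w=7) cum 7
  x=9 (Calder, w=7) cum 14
  x=13 (Brookfield, w=80) cum 94  ← median
  x=18 (Elwood, w=25) cum 119
  x=19 (Ashton, w=60) cum 179
⇒ x* = 13
y-coordinate, sorted with cumulative weight:
  y=5 (Ashton, w=60) cum 60
  y=8 (Elwood, w=25) cum 85
  y=10 (Denby, w=7) cum 92  ← median
  y=17 (Calder, w=7) cum 99
  y=19 (Brookfield, w=80) cum 179
⇒ y* = 10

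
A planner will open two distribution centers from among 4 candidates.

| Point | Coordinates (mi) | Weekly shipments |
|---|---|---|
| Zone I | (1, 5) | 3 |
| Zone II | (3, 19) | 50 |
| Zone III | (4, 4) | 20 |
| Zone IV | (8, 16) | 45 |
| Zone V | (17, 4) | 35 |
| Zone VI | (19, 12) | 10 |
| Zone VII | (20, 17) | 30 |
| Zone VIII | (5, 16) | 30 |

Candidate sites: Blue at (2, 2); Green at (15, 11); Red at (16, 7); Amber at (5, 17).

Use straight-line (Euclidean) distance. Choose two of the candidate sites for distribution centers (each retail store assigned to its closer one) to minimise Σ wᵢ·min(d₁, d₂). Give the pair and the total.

{Red, Amber}, total 1091.2

Evaluate every pair (each demand assigned to the nearer of the two):
  {Red, Amber}: total = 1091.2
  {Green, Amber}: total = 1142.8
  {Blue, Amber}: total = 1508.1
  {Blue, Green}: total = 2040.0
  {Green, Red}: total = 2122.6
  {Blue, Red}: total = 2377.9
Best pair: {Red, Amber} with total 1091.2.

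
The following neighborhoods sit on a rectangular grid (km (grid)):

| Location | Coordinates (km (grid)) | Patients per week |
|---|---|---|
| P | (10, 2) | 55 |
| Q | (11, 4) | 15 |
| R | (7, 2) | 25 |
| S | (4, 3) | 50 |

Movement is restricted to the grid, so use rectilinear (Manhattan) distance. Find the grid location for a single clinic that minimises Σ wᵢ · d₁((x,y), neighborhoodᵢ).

(7, 2)

Manhattan distance separates: Σwᵢ(|x−xᵢ|+|y−yᵢ|) = Σwᵢ|x−xᵢ| + Σwᵢ|y−yᵢ|, so x and y are optimised independently as 1-D weighted medians.
Total weight W = 145; half = 72.5.
x-coordinate, sorted with cumulative weight:
  x=4 (S, w=50) cum 50
  x=7 (R, w=25) cum 75  ← median
  x=10 (P, w=55) cum 130
  x=11 (Q, w=15) cum 145
⇒ x* = 7
y-coordinate, sorted with cumulative weight:
  y=2 (P, w=55) cum 55
  y=2 (R, w=25) cum 80  ← median
  y=3 (S, w=50) cum 130
  y=4 (Q, w=15) cum 145
⇒ y* = 2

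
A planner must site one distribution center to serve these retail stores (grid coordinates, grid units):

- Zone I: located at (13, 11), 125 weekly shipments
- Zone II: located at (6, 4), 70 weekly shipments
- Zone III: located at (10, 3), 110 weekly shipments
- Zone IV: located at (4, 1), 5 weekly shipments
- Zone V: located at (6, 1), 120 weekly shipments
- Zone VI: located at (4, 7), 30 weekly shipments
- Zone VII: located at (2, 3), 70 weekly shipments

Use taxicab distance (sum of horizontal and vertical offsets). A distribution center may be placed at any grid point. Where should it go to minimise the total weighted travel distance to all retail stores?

Manhattan distance separates: Σwᵢ(|x−xᵢ|+|y−yᵢ|) = Σwᵢ|x−xᵢ| + Σwᵢ|y−yᵢ|, so x and y are optimised independently as 1-D weighted medians.
Total weight W = 530; half = 265.
x-coordinate, sorted with cumulative weight:
  x=2 (Zone VII, w=70) cum 70
  x=4 (Zone IV, w=5) cum 75
  x=4 (Zone VI, w=30) cum 105
  x=6 (Zone II, w=70) cum 175
  x=6 (Zone V, w=120) cum 295  ← median
  x=10 (Zone III, w=110) cum 405
  x=13 (Zone I, w=125) cum 530
⇒ x* = 6
y-coordinate, sorted with cumulative weight:
  y=1 (Zone IV, w=5) cum 5
  y=1 (Zone V, w=120) cum 125
  y=3 (Zone III, w=110) cum 235
  y=3 (Zone VII, w=70) cum 305  ← median
  y=4 (Zone II, w=70) cum 375
  y=7 (Zone VI, w=30) cum 405
  y=11 (Zone I, w=125) cum 530
⇒ y* = 3

(6, 3)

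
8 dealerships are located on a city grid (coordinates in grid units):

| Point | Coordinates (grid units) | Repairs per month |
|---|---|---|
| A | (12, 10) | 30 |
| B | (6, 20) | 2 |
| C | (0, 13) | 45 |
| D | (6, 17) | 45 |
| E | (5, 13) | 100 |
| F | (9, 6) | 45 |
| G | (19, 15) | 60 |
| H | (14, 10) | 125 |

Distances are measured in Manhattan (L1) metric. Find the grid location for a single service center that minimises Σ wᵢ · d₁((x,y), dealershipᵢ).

(9, 13)

Manhattan distance separates: Σwᵢ(|x−xᵢ|+|y−yᵢ|) = Σwᵢ|x−xᵢ| + Σwᵢ|y−yᵢ|, so x and y are optimised independently as 1-D weighted medians.
Total weight W = 452; half = 226.
x-coordinate, sorted with cumulative weight:
  x=0 (C, w=45) cum 45
  x=5 (E, w=100) cum 145
  x=6 (B, w=2) cum 147
  x=6 (D, w=45) cum 192
  x=9 (F, w=45) cum 237  ← median
  x=12 (A, w=30) cum 267
  x=14 (H, w=125) cum 392
  x=19 (G, w=60) cum 452
⇒ x* = 9
y-coordinate, sorted with cumulative weight:
  y=6 (F, w=45) cum 45
  y=10 (A, w=30) cum 75
  y=10 (H, w=125) cum 200
  y=13 (C, w=45) cum 245  ← median
  y=13 (E, w=100) cum 345
  y=15 (G, w=60) cum 405
  y=17 (D, w=45) cum 450
  y=20 (B, w=2) cum 452
⇒ y* = 13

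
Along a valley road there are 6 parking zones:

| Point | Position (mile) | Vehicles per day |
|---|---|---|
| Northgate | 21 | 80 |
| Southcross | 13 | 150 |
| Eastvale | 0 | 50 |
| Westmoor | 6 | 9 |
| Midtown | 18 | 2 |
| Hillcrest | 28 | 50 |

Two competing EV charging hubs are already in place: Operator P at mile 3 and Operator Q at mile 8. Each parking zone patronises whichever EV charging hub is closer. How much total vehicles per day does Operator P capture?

50

The indifferent point is the midpoint (3+8)/2 = 5.5; parking zones left of it (closer to Operator P at 3) go to Operator P, those right go to Operator Q.
  Eastvale at 0 (w=50) → Operator P
  Westmoor at 6 (w=9) → Operator Q
  Southcross at 13 (w=150) → Operator Q
  Midtown at 18 (w=2) → Operator Q
  Northgate at 21 (w=80) → Operator Q
  Hillcrest at 28 (w=50) → Operator Q
Operator P captures 50; Operator Q captures 291.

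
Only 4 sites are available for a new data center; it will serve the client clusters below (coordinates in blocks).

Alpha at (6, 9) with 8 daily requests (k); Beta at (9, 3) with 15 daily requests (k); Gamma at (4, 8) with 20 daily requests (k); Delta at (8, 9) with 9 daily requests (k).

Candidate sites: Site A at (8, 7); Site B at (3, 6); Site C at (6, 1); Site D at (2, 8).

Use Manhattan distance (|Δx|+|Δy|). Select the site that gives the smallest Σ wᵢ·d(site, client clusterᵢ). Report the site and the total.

Total weighted distance at each candidate:
  Site A (8, 7): total = 225
  Site B (3, 6): total = 315
  Site C (6, 1): total = 409
  Site D (2, 8): total = 323
Minimum is at Site A with total 225 blocks.

Site A, total 225 blocks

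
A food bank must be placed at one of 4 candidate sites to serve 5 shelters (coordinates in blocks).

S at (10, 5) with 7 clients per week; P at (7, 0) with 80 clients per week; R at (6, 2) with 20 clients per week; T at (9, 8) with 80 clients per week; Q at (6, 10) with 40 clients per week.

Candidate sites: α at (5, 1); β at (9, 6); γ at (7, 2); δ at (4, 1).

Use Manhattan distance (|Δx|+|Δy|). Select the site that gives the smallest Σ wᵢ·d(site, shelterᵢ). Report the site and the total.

γ, total 1222 blocks

Total weighted distance at each candidate:
  α (5, 1): total = 1623
  β (9, 6): total = 1234
  γ (7, 2): total = 1222
  δ (4, 1): total = 1850
Minimum is at γ with total 1222 blocks.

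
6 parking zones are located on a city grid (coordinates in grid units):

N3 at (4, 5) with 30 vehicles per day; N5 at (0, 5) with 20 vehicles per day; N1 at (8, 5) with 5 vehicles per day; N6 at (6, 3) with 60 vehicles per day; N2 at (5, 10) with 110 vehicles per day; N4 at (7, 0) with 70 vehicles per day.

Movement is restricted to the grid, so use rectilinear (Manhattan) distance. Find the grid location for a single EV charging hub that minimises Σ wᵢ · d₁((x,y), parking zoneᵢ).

(5, 5)

Manhattan distance separates: Σwᵢ(|x−xᵢ|+|y−yᵢ|) = Σwᵢ|x−xᵢ| + Σwᵢ|y−yᵢ|, so x and y are optimised independently as 1-D weighted medians.
Total weight W = 295; half = 147.5.
x-coordinate, sorted with cumulative weight:
  x=0 (N5, w=20) cum 20
  x=4 (N3, w=30) cum 50
  x=5 (N2, w=110) cum 160  ← median
  x=6 (N6, w=60) cum 220
  x=7 (N4, w=70) cum 290
  x=8 (N1, w=5) cum 295
⇒ x* = 5
y-coordinate, sorted with cumulative weight:
  y=0 (N4, w=70) cum 70
  y=3 (N6, w=60) cum 130
  y=5 (N3, w=30) cum 160  ← median
  y=5 (N5, w=20) cum 180
  y=5 (N1, w=5) cum 185
  y=10 (N2, w=110) cum 295
⇒ y* = 5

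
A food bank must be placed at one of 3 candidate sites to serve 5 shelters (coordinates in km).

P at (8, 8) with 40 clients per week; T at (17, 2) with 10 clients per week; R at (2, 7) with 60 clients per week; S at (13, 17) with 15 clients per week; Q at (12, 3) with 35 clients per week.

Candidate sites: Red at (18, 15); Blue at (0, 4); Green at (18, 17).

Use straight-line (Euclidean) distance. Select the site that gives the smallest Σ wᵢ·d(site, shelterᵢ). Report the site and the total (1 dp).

Blue, total 1442.5 km

Total weighted distance at each candidate:
  Red (18, 15): total = 2242.3
  Blue (0, 4): total = 1442.5
  Green (18, 17): total = 2428.7
Minimum is at Blue with total 1442.5 km.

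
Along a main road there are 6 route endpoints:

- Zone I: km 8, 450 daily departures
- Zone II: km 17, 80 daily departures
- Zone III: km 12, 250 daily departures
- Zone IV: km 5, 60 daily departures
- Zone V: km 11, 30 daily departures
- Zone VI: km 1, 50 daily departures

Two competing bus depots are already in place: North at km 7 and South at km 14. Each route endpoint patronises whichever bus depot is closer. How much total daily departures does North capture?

The indifferent point is the midpoint (7+14)/2 = 10.5; route endpoints left of it (closer to North at 7) go to North, those right go to South.
  Zone VI at 1 (w=50) → North
  Zone IV at 5 (w=60) → North
  Zone I at 8 (w=450) → North
  Zone V at 11 (w=30) → South
  Zone III at 12 (w=250) → South
  Zone II at 17 (w=80) → South
North captures 560; South captures 360.

560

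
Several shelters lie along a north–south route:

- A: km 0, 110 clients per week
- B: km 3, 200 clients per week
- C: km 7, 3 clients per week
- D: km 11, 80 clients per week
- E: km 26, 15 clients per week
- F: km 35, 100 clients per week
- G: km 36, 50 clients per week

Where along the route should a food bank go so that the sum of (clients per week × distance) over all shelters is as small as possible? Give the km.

x = 3

For a sum of weighted absolute distances on a line, the optimum is the weighted median (not the mean). Total weight W = 558; half-weight = 279.
Sort by position and accumulate weight:
  km 0 (A, w=110) → cum 110
  km 3 (B, w=200) → cum 310  ≥ 279 → median here
  km 7 (C, w=3) → cum 313
  km 11 (D, w=80) → cum 393
  km 26 (E, w=15) → cum 408
  km 35 (F, w=100) → cum 508
  km 36 (G, w=50) → cum 558
Optimal location: km 3.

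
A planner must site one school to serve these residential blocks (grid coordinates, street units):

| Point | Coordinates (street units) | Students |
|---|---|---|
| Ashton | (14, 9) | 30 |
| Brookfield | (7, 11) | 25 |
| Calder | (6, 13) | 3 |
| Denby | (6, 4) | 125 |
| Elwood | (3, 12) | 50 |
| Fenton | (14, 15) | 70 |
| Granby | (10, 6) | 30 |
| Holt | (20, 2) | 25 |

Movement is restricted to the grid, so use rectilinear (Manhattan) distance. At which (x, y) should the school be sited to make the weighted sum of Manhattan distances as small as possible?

Manhattan distance separates: Σwᵢ(|x−xᵢ|+|y−yᵢ|) = Σwᵢ|x−xᵢ| + Σwᵢ|y−yᵢ|, so x and y are optimised independently as 1-D weighted medians.
Total weight W = 358; half = 179.
x-coordinate, sorted with cumulative weight:
  x=3 (Elwood, w=50) cum 50
  x=6 (Calder, w=3) cum 53
  x=6 (Denby, w=125) cum 178
  x=7 (Brookfield, w=25) cum 203  ← median
  x=10 (Granby, w=30) cum 233
  x=14 (Ashton, w=30) cum 263
  x=14 (Fenton, w=70) cum 333
  x=20 (Holt, w=25) cum 358
⇒ x* = 7
y-coordinate, sorted with cumulative weight:
  y=2 (Holt, w=25) cum 25
  y=4 (Denby, w=125) cum 150
  y=6 (Granby, w=30) cum 180  ← median
  y=9 (Ashton, w=30) cum 210
  y=11 (Brookfield, w=25) cum 235
  y=12 (Elwood, w=50) cum 285
  y=13 (Calder, w=3) cum 288
  y=15 (Fenton, w=70) cum 358
⇒ y* = 6

(7, 6)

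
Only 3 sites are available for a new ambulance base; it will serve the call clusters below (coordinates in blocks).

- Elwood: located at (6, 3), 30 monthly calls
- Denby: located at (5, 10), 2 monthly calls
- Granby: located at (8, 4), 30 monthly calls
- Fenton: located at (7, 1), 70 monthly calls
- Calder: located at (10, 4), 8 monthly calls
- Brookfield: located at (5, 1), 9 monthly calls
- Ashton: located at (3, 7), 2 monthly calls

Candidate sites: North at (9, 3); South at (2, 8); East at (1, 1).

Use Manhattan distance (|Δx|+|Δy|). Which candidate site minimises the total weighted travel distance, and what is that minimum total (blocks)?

Total weighted distance at each candidate:
  North (9, 3): total = 542
  South (2, 8): total = 1610
  East (1, 1): total = 1104
Minimum is at North with total 542 blocks.

North, total 542 blocks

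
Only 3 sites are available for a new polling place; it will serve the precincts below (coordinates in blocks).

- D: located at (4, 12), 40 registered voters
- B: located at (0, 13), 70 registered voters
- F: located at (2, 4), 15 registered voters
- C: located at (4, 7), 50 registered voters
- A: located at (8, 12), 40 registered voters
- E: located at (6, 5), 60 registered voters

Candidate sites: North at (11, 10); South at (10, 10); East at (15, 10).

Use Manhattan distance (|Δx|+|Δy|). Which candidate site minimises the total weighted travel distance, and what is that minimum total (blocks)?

Total weighted distance at each candidate:
  North (11, 10): total = 2865
  South (10, 10): total = 2590
  East (15, 10): total = 3965
Minimum is at South with total 2590 blocks.

South, total 2590 blocks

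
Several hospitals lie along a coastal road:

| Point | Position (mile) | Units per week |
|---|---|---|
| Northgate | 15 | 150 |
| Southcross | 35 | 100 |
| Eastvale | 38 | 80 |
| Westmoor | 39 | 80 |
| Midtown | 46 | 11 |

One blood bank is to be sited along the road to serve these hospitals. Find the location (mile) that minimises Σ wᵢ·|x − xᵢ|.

For a sum of weighted absolute distances on a line, the optimum is the weighted median (not the mean). Total weight W = 421; half-weight = 210.5.
Sort by position and accumulate weight:
  mile 15 (Northgate, w=150) → cum 150
  mile 35 (Southcross, w=100) → cum 250  ≥ 210.5 → median here
  mile 38 (Eastvale, w=80) → cum 330
  mile 39 (Westmoor, w=80) → cum 410
  mile 46 (Midtown, w=11) → cum 421
Optimal location: mile 35.

x = 35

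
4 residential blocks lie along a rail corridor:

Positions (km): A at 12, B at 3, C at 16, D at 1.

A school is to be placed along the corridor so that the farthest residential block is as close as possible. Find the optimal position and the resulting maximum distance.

location 8.5, max distance 7.5

The 1-center on a line is the midpoint of the two extreme points: leftmost at 1, rightmost at 16.
Optimal location = (1 + 16)/2 = 8.5; maximum distance = (16 − 1)/2 = 7.5.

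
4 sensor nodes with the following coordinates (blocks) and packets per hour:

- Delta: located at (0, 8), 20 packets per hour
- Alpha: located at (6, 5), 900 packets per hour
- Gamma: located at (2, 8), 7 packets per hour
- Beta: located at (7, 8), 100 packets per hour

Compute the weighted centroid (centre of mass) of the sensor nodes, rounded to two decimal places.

The minimiser of Σwᵢ‖p−pᵢ‖² is the weighted centroid p* = (Σwᵢpᵢ)/(Σwᵢ).
Σwᵢ = 1027.
Σwᵢxᵢ = 20·0 + 900·6 + 7·2 + 100·7 = 6114.
Σwᵢyᵢ = 20·8 + 900·5 + 7·8 + 100·8 = 5516.
x* = 6114/1027 = 5.95, y* = 5516/1027 = 5.37.

(5.95, 5.37)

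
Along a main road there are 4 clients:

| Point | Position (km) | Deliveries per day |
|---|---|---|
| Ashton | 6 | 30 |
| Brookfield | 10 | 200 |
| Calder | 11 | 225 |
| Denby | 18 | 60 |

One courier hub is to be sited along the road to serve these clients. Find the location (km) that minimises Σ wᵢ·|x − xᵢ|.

x = 11

For a sum of weighted absolute distances on a line, the optimum is the weighted median (not the mean). Total weight W = 515; half-weight = 257.5.
Sort by position and accumulate weight:
  km 6 (Ashton, w=30) → cum 30
  km 10 (Brookfield, w=200) → cum 230
  km 11 (Calder, w=225) → cum 455  ≥ 257.5 → median here
  km 18 (Denby, w=60) → cum 515
Optimal location: km 11.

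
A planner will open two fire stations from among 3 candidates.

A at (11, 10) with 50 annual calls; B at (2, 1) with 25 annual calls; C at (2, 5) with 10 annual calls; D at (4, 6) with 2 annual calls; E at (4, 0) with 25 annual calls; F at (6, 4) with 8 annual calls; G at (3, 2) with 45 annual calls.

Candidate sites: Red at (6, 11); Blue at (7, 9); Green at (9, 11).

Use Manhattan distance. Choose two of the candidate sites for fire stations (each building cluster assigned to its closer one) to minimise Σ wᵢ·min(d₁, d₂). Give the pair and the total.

Evaluate every pair (each demand assigned to the nearer of the two):
  {Blue, Green}: total = 1420
  {Red, Blue}: total = 1520
  {Red, Green}: total = 1535
Best pair: {Blue, Green} with total 1420.

{Blue, Green}, total 1420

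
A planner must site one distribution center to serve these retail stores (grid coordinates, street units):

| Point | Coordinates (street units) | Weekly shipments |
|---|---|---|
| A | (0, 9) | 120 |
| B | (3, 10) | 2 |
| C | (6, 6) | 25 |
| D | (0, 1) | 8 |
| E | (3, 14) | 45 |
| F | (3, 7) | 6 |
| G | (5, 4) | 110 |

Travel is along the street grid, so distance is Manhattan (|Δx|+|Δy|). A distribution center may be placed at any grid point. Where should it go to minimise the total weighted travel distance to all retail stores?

(3, 9)

Manhattan distance separates: Σwᵢ(|x−xᵢ|+|y−yᵢ|) = Σwᵢ|x−xᵢ| + Σwᵢ|y−yᵢ|, so x and y are optimised independently as 1-D weighted medians.
Total weight W = 316; half = 158.
x-coordinate, sorted with cumulative weight:
  x=0 (A, w=120) cum 120
  x=0 (D, w=8) cum 128
  x=3 (B, w=2) cum 130
  x=3 (E, w=45) cum 175  ← median
  x=3 (F, w=6) cum 181
  x=5 (G, w=110) cum 291
  x=6 (C, w=25) cum 316
⇒ x* = 3
y-coordinate, sorted with cumulative weight:
  y=1 (D, w=8) cum 8
  y=4 (G, w=110) cum 118
  y=6 (C, w=25) cum 143
  y=7 (F, w=6) cum 149
  y=9 (A, w=120) cum 269  ← median
  y=10 (B, w=2) cum 271
  y=14 (E, w=45) cum 316
⇒ y* = 9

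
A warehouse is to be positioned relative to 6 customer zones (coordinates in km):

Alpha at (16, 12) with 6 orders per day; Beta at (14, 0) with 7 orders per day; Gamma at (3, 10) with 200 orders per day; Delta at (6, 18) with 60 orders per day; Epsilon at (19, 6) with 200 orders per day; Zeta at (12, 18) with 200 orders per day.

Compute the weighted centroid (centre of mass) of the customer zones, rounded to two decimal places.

The minimiser of Σwᵢ‖p−pᵢ‖² is the weighted centroid p* = (Σwᵢpᵢ)/(Σwᵢ).
Σwᵢ = 673.
Σwᵢxᵢ = 6·16 + 7·14 + 200·3 + 60·6 + 200·19 + 200·12 = 7354.
Σwᵢyᵢ = 6·12 + 7·0 + 200·10 + 60·18 + 200·6 + 200·18 = 7952.
x* = 7354/673 = 10.93, y* = 7952/673 = 11.82.

(10.93, 11.82)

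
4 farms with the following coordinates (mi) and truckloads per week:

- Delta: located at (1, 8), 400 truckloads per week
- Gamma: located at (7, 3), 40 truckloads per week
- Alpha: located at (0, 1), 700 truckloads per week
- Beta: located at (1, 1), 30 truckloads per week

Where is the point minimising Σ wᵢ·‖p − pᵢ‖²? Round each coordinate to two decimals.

(0.61, 3.46)

The minimiser of Σwᵢ‖p−pᵢ‖² is the weighted centroid p* = (Σwᵢpᵢ)/(Σwᵢ).
Σwᵢ = 1170.
Σwᵢxᵢ = 400·1 + 40·7 + 700·0 + 30·1 = 710.
Σwᵢyᵢ = 400·8 + 40·3 + 700·1 + 30·1 = 4050.
x* = 710/1170 = 0.61, y* = 4050/1170 = 3.46.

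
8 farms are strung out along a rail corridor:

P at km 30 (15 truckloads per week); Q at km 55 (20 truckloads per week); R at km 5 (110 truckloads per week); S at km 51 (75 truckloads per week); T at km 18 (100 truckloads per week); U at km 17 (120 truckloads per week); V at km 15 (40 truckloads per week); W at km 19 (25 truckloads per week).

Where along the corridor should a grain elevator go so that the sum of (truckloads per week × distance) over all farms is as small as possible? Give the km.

x = 17

For a sum of weighted absolute distances on a line, the optimum is the weighted median (not the mean). Total weight W = 505; half-weight = 252.5.
Sort by position and accumulate weight:
  km 5 (R, w=110) → cum 110
  km 15 (V, w=40) → cum 150
  km 17 (U, w=120) → cum 270  ≥ 252.5 → median here
  km 18 (T, w=100) → cum 370
  km 19 (W, w=25) → cum 395
  km 30 (P, w=15) → cum 410
  km 51 (S, w=75) → cum 485
  km 55 (Q, w=20) → cum 505
Optimal location: km 17.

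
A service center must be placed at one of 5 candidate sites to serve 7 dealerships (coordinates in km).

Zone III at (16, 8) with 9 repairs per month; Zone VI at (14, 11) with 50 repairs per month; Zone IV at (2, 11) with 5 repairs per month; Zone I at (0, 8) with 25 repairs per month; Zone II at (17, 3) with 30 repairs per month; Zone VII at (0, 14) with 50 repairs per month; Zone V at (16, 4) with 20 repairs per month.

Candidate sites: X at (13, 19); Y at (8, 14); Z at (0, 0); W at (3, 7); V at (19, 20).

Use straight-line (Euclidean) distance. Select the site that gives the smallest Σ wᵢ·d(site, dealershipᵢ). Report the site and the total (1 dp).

Y, total 1791.5 km

Total weighted distance at each candidate:
  X (13, 19): total = 2496.6
  Y (8, 14): total = 1791.5
  Z (0, 0): total = 2854.9
  W (3, 7): total = 1886.7
  V (19, 20): total = 3119.4
Minimum is at Y with total 1791.5 km.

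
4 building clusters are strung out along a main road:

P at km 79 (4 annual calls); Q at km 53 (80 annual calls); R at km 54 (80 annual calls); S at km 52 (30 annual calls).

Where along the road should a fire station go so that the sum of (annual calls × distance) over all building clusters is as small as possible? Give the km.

x = 53

For a sum of weighted absolute distances on a line, the optimum is the weighted median (not the mean). Total weight W = 194; half-weight = 97.
Sort by position and accumulate weight:
  km 52 (S, w=30) → cum 30
  km 53 (Q, w=80) → cum 110  ≥ 97 → median here
  km 54 (R, w=80) → cum 190
  km 79 (P, w=4) → cum 194
Optimal location: km 53.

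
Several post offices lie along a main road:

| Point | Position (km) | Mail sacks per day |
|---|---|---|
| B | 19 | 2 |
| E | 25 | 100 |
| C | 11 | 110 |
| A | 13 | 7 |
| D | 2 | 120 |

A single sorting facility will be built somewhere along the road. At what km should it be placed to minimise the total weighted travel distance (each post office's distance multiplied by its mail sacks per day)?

x = 11

For a sum of weighted absolute distances on a line, the optimum is the weighted median (not the mean). Total weight W = 339; half-weight = 169.5.
Sort by position and accumulate weight:
  km 2 (D, w=120) → cum 120
  km 11 (C, w=110) → cum 230  ≥ 169.5 → median here
  km 13 (A, w=7) → cum 237
  km 19 (B, w=2) → cum 239
  km 25 (E, w=100) → cum 339
Optimal location: km 11.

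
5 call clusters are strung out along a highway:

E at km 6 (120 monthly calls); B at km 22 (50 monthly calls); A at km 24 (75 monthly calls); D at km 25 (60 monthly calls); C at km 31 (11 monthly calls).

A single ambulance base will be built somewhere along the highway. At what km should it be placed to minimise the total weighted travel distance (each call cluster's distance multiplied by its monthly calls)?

x = 22

For a sum of weighted absolute distances on a line, the optimum is the weighted median (not the mean). Total weight W = 316; half-weight = 158.
Sort by position and accumulate weight:
  km 6 (E, w=120) → cum 120
  km 22 (B, w=50) → cum 170  ≥ 158 → median here
  km 24 (A, w=75) → cum 245
  km 25 (D, w=60) → cum 305
  km 31 (C, w=11) → cum 316
Optimal location: km 22.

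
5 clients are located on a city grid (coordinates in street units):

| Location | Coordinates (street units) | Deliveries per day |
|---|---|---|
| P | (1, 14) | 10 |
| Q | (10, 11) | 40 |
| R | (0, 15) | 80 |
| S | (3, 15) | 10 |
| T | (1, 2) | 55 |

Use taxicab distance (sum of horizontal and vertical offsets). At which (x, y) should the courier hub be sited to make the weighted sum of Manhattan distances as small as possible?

(1, 14)

Manhattan distance separates: Σwᵢ(|x−xᵢ|+|y−yᵢ|) = Σwᵢ|x−xᵢ| + Σwᵢ|y−yᵢ|, so x and y are optimised independently as 1-D weighted medians.
Total weight W = 195; half = 97.5.
x-coordinate, sorted with cumulative weight:
  x=0 (R, w=80) cum 80
  x=1 (P, w=10) cum 90
  x=1 (T, w=55) cum 145  ← median
  x=3 (S, w=10) cum 155
  x=10 (Q, w=40) cum 195
⇒ x* = 1
y-coordinate, sorted with cumulative weight:
  y=2 (T, w=55) cum 55
  y=11 (Q, w=40) cum 95
  y=14 (P, w=10) cum 105  ← median
  y=15 (R, w=80) cum 185
  y=15 (S, w=10) cum 195
⇒ y* = 14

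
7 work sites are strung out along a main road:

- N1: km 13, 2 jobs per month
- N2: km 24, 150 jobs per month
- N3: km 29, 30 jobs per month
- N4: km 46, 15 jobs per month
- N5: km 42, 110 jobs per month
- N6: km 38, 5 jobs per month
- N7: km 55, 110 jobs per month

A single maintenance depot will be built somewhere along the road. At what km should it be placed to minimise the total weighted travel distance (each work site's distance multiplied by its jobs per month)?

For a sum of weighted absolute distances on a line, the optimum is the weighted median (not the mean). Total weight W = 422; half-weight = 211.
Sort by position and accumulate weight:
  km 13 (N1, w=2) → cum 2
  km 24 (N2, w=150) → cum 152
  km 29 (N3, w=30) → cum 182
  km 38 (N6, w=5) → cum 187
  km 42 (N5, w=110) → cum 297  ≥ 211 → median here
  km 46 (N4, w=15) → cum 312
  km 55 (N7, w=110) → cum 422
Optimal location: km 42.

x = 42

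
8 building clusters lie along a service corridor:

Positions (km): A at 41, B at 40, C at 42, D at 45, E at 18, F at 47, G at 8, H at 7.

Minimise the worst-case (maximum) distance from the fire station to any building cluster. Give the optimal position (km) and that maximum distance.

The 1-center on a line is the midpoint of the two extreme points: leftmost at 7, rightmost at 47.
Optimal location = (7 + 47)/2 = 27; maximum distance = (47 − 7)/2 = 20.

location 27, max distance 20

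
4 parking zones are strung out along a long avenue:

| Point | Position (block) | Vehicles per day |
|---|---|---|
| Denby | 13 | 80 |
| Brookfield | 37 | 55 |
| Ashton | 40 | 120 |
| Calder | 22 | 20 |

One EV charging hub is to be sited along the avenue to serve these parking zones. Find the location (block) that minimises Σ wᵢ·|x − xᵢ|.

x = 37

For a sum of weighted absolute distances on a line, the optimum is the weighted median (not the mean). Total weight W = 275; half-weight = 137.5.
Sort by position and accumulate weight:
  block 13 (Denby, w=80) → cum 80
  block 22 (Calder, w=20) → cum 100
  block 37 (Brookfield, w=55) → cum 155  ≥ 137.5 → median here
  block 40 (Ashton, w=120) → cum 275
Optimal location: block 37.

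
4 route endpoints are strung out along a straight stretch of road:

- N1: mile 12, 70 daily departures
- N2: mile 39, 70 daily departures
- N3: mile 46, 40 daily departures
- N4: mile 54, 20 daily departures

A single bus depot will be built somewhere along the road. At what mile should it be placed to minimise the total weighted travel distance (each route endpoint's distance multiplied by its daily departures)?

x = 39

For a sum of weighted absolute distances on a line, the optimum is the weighted median (not the mean). Total weight W = 200; half-weight = 100.
Sort by position and accumulate weight:
  mile 12 (N1, w=70) → cum 70
  mile 39 (N2, w=70) → cum 140  ≥ 100 → median here
  mile 46 (N3, w=40) → cum 180
  mile 54 (N4, w=20) → cum 200
Optimal location: mile 39.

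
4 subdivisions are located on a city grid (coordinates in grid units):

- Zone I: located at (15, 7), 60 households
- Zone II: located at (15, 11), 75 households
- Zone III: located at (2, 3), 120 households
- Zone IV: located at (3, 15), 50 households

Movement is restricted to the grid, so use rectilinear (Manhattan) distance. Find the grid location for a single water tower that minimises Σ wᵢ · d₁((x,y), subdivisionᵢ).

(3, 7)

Manhattan distance separates: Σwᵢ(|x−xᵢ|+|y−yᵢ|) = Σwᵢ|x−xᵢ| + Σwᵢ|y−yᵢ|, so x and y are optimised independently as 1-D weighted medians.
Total weight W = 305; half = 152.5.
x-coordinate, sorted with cumulative weight:
  x=2 (Zone III, w=120) cum 120
  x=3 (Zone IV, w=50) cum 170  ← median
  x=15 (Zone I, w=60) cum 230
  x=15 (Zone II, w=75) cum 305
⇒ x* = 3
y-coordinate, sorted with cumulative weight:
  y=3 (Zone III, w=120) cum 120
  y=7 (Zone I, w=60) cum 180  ← median
  y=11 (Zone II, w=75) cum 255
  y=15 (Zone IV, w=50) cum 305
⇒ y* = 7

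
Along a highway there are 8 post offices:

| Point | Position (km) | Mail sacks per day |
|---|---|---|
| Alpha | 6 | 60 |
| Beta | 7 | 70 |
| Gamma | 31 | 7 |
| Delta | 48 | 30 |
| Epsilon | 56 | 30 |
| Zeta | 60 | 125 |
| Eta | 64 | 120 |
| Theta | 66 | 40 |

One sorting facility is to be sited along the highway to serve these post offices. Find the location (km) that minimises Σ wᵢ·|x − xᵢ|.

For a sum of weighted absolute distances on a line, the optimum is the weighted median (not the mean). Total weight W = 482; half-weight = 241.
Sort by position and accumulate weight:
  km 6 (Alpha, w=60) → cum 60
  km 7 (Beta, w=70) → cum 130
  km 31 (Gamma, w=7) → cum 137
  km 48 (Delta, w=30) → cum 167
  km 56 (Epsilon, w=30) → cum 197
  km 60 (Zeta, w=125) → cum 322  ≥ 241 → median here
  km 64 (Eta, w=120) → cum 442
  km 66 (Theta, w=40) → cum 482
Optimal location: km 60.

x = 60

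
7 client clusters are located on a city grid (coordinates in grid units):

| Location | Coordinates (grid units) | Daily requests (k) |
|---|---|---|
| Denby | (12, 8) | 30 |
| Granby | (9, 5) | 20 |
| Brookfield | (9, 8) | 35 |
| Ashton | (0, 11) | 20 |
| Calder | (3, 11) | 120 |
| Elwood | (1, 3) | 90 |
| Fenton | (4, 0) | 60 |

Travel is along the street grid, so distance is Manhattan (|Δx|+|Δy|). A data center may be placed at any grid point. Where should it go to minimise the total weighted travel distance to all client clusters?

(3, 8)

Manhattan distance separates: Σwᵢ(|x−xᵢ|+|y−yᵢ|) = Σwᵢ|x−xᵢ| + Σwᵢ|y−yᵢ|, so x and y are optimised independently as 1-D weighted medians.
Total weight W = 375; half = 187.5.
x-coordinate, sorted with cumulative weight:
  x=0 (Ashton, w=20) cum 20
  x=1 (Elwood, w=90) cum 110
  x=3 (Calder, w=120) cum 230  ← median
  x=4 (Fenton, w=60) cum 290
  x=9 (Granby, w=20) cum 310
  x=9 (Brookfield, w=35) cum 345
  x=12 (Denby, w=30) cum 375
⇒ x* = 3
y-coordinate, sorted with cumulative weight:
  y=0 (Fenton, w=60) cum 60
  y=3 (Elwood, w=90) cum 150
  y=5 (Granby, w=20) cum 170
  y=8 (Denby, w=30) cum 200  ← median
  y=8 (Brookfield, w=35) cum 235
  y=11 (Ashton, w=20) cum 255
  y=11 (Calder, w=120) cum 375
⇒ y* = 8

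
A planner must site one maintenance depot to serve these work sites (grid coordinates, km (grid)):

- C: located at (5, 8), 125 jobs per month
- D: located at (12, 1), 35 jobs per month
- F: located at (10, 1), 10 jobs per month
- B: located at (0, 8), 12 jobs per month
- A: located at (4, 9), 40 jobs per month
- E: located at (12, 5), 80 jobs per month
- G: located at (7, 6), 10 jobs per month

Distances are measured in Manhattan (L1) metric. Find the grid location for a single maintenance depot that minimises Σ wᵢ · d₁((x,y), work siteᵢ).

(5, 8)

Manhattan distance separates: Σwᵢ(|x−xᵢ|+|y−yᵢ|) = Σwᵢ|x−xᵢ| + Σwᵢ|y−yᵢ|, so x and y are optimised independently as 1-D weighted medians.
Total weight W = 312; half = 156.
x-coordinate, sorted with cumulative weight:
  x=0 (B, w=12) cum 12
  x=4 (A, w=40) cum 52
  x=5 (C, w=125) cum 177  ← median
  x=7 (G, w=10) cum 187
  x=10 (F, w=10) cum 197
  x=12 (D, w=35) cum 232
  x=12 (E, w=80) cum 312
⇒ x* = 5
y-coordinate, sorted with cumulative weight:
  y=1 (D, w=35) cum 35
  y=1 (F, w=10) cum 45
  y=5 (E, w=80) cum 125
  y=6 (G, w=10) cum 135
  y=8 (C, w=125) cum 260  ← median
  y=8 (B, w=12) cum 272
  y=9 (A, w=40) cum 312
⇒ y* = 8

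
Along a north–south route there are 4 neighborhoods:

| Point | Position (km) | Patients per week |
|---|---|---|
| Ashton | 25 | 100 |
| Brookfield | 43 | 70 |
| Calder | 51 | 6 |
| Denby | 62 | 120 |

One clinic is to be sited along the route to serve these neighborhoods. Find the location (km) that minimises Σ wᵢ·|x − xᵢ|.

x = 43

For a sum of weighted absolute distances on a line, the optimum is the weighted median (not the mean). Total weight W = 296; half-weight = 148.
Sort by position and accumulate weight:
  km 25 (Ashton, w=100) → cum 100
  km 43 (Brookfield, w=70) → cum 170  ≥ 148 → median here
  km 51 (Calder, w=6) → cum 176
  km 62 (Denby, w=120) → cum 296
Optimal location: km 43.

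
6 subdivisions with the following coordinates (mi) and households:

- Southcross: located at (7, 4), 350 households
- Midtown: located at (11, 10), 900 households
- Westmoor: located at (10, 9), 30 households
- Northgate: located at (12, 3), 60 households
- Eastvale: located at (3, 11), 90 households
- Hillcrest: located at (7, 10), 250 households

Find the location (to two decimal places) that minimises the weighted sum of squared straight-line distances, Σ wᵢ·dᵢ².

(9.16, 8.54)

The minimiser of Σwᵢ‖p−pᵢ‖² is the weighted centroid p* = (Σwᵢpᵢ)/(Σwᵢ).
Σwᵢ = 1680.
Σwᵢxᵢ = 350·7 + 900·11 + 30·10 + 60·12 + 90·3 + 250·7 = 15390.
Σwᵢyᵢ = 350·4 + 900·10 + 30·9 + 60·3 + 90·11 + 250·10 = 14340.
x* = 15390/1680 = 9.16, y* = 14340/1680 = 8.54.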